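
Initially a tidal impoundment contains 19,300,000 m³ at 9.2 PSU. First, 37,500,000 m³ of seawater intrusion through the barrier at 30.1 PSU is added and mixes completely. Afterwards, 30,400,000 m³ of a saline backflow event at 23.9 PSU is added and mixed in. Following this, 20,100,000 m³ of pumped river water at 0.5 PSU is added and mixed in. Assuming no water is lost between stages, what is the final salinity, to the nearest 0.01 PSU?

19.04 PSU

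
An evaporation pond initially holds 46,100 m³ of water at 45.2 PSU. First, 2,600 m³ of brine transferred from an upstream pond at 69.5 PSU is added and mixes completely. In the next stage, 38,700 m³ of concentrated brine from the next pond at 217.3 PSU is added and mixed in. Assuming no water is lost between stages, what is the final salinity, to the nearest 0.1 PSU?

122.1 PSU

Weighted by volume,
Initial salt = 46,100×45.2 = 2,083,720
After stage 1: salt = 2,083,720 + 2,600×69.5 = 2,264,420; volume = 48,700 m³; S = 46.497 PSU
After stage 2: salt = 2,264,420 + 38,700×217.3 = 10,673,930; volume = 87,400 m³
S = 10,673,930 / 87,400 = 122.1273 PSU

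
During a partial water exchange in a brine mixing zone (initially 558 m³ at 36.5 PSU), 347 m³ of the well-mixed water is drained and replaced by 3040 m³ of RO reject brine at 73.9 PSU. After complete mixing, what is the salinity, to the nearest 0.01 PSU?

Remaining after removal: 211 m³ at 36.5 PSU (salt = 7,701.5)
After addition: salt = 7,701.5 + 3,040×73.9 = 232,357.5; volume = 3,251 m³
S = 232,357.5 / 3,251 = 71.4726 PSU

71.47 PSU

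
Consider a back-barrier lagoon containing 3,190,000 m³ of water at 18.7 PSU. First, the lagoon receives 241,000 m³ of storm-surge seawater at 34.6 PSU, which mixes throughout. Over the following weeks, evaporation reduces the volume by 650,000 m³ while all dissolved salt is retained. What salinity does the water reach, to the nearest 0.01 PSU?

After mixing: salt = 3,190,000×18.7 + 241,000×34.6 = 67,991,600; volume = 3,431,000 m³
After evaporation: salt unchanged = 67,991,600; volume = 3,431,000 − 650,000 = 2,781,000 m³
S = 67,991,600 / 2,781,000 = 24.4486 PSU

24.45 PSU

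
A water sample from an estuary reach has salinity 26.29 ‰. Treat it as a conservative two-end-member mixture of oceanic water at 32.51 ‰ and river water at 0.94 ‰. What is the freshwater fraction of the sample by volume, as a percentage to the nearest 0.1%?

19.7%

Let f be the freshwater fraction. Salt balance per unit volume:
f×0.94 + (1−f)×32.51 = 26.29
f = (32.51 − 26.29) / (32.51 − 0.94) = 6.22/31.57 = 0.197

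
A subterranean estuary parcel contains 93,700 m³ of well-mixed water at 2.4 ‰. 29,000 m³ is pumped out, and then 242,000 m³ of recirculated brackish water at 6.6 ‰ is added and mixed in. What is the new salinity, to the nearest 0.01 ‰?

Remaining after removal: 64,700 m³ at 2.4 ‰ (salt = 155,280)
After addition: salt = 155,280 + 242,000×6.6 = 1,752,480; volume = 306,700 m³
S = 1,752,480 / 306,700 = 5.714 ‰

5.71 ‰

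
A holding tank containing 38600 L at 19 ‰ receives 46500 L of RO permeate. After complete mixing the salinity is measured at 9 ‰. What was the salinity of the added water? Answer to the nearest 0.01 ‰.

Salt balance: 38,600×19 + 46,500×S = 85,100×9
733,400 + 46,500·S = 765,900
S = (765,900 − 733,400) / 46,500 = 0.6989 ‰

0.70 ‰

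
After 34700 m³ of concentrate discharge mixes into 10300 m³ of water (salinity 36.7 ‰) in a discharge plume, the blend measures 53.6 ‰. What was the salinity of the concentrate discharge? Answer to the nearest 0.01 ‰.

Salt balance: 10,300×36.7 + 34,700×S = 45,000×53.6
378,010 + 34,700·S = 2,412,000
S = (2,412,000 − 378,010) / 34,700 = 58.6164 ‰

58.62 ‰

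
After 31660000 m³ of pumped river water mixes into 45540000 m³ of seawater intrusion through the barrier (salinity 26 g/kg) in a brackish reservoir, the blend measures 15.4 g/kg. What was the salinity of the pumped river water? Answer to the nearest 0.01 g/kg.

0.15 g/kg

Salt balance: 45,540,000×26 + 31,660,000×S = 77,200,000×15.4
1,184,040,000 + 31,660,000·S = 1,188,880,000
S = (1,188,880,000 − 1,184,040,000) / 31,660,000 = 0.1529 g/kg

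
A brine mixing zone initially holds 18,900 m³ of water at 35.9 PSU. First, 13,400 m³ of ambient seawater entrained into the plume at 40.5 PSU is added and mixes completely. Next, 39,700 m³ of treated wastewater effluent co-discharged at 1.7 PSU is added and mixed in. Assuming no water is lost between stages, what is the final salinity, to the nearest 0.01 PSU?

Weighted by volume,
Initial salt = 18,900×35.9 = 678,510
After stage 1: salt = 678,510 + 13,400×40.5 = 1,221,210; volume = 32,300 m³; S = 37.808 PSU
After stage 2: salt = 1,221,210 + 39,700×1.7 = 1,288,700; volume = 72,000 m³
S = 1,288,700 / 72,000 = 17.8986 PSU

17.90 PSU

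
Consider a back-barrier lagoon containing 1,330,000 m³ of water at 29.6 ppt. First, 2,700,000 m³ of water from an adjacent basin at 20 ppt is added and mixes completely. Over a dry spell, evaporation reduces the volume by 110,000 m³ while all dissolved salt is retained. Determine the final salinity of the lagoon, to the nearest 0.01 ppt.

23.82 ppt

After mixing: salt = 1,330,000×29.6 + 2,700,000×20 = 93,368,000; volume = 4,030,000 m³
After evaporation: salt unchanged = 93,368,000; volume = 4,030,000 − 110,000 = 3,920,000 m³
S = 93,368,000 / 3,920,000 = 23.8184 ppt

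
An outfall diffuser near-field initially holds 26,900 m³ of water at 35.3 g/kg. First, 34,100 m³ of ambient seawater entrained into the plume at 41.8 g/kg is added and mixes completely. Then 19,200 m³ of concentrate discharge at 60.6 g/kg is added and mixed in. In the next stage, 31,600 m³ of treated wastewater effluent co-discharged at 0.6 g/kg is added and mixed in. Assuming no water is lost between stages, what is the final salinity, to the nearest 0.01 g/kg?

31.82 g/kg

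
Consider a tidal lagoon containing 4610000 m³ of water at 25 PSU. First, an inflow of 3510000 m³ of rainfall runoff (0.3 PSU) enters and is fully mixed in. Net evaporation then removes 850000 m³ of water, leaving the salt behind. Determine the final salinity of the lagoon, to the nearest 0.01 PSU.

16.00 PSU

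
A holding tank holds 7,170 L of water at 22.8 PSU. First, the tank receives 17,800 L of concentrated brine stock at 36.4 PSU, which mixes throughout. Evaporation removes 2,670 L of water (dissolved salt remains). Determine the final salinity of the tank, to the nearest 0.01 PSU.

36.39 PSU

After mixing: salt = 7,170×22.8 + 17,800×36.4 = 811,396; volume = 24,970 L
After evaporation: salt unchanged = 811,396; volume = 24,970 − 2,670 = 22,300 L
S = 811,396 / 22,300 = 36.3855 PSU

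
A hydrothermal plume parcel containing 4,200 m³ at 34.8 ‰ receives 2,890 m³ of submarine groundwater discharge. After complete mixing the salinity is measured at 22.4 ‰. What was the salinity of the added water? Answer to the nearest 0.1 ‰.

4.4 ‰

Salt balance: 4,200×34.8 + 2,890×S = 7,090×22.4
146,160 + 2,890·S = 158,816
S = (158,816 − 146,160) / 2,890 = 4.3792 ‰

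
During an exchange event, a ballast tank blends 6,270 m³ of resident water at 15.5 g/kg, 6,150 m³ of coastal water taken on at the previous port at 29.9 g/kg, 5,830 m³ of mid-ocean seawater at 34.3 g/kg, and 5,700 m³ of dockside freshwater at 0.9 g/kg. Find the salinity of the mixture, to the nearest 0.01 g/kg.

Total salt / total volume:
salt = 6,270×15.5 + 6,150×29.9 + 5,830×34.3 + 5,700×0.9 = 97,185 + 183,885 + 199,969 + 5,130 = 486,169
volume = 6,270 + 6,150 + 5,830 + 5,700 = 23,950 m³
S = 486,169 / 23,950 = 20.2993 g/kg

20.30 g/kg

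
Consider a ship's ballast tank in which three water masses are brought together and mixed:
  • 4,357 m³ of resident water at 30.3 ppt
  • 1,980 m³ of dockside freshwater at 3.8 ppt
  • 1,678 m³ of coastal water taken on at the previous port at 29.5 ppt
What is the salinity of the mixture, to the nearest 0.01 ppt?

23.59 ppt

By conservation of dissolved salt,
salt = 4,357×30.3 + 1,980×3.8 + 1,678×29.5 = 132,017.1 + 7,524 + 49,501 = 189,042.1
volume = 4,357 + 1,980 + 1,678 = 8,015 m³
S = 189,042.1 / 8,015 = 23.586 ppt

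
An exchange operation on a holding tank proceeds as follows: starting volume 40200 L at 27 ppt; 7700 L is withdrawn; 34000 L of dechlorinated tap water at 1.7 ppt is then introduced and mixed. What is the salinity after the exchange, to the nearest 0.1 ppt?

14.1 ppt

Remaining after removal: 32,500 L at 27 ppt (salt = 877,500)
After addition: salt = 877,500 + 34,000×1.7 = 935,300; volume = 66,500 L
S = 935,300 / 66,500 = 14.0647 ppt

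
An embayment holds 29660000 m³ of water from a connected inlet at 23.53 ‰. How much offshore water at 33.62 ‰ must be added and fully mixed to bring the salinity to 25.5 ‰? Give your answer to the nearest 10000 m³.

Salt balance: 29,660,000×23.53 + V×33.62 = (29,660,000+V)×25.5
697,899,800 + 33.62V = 756,330,000 + 25.5V
58,430,200 = 8.12V
V = 7,195,837.44 m³

7200000 m³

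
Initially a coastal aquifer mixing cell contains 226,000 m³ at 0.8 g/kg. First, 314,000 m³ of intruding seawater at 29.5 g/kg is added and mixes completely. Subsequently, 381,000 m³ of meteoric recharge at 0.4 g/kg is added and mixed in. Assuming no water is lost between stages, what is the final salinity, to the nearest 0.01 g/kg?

10.42 g/kg

Salt balance:
Initial salt = 226,000×0.8 = 180,800
After stage 1: salt = 180,800 + 314,000×29.5 = 9,443,800; volume = 540,000 m³; S = 17.489 g/kg
After stage 2: salt = 9,443,800 + 381,000×0.4 = 9,596,200; volume = 921,000 m³
S = 9,596,200 / 921,000 = 10.4193 g/kg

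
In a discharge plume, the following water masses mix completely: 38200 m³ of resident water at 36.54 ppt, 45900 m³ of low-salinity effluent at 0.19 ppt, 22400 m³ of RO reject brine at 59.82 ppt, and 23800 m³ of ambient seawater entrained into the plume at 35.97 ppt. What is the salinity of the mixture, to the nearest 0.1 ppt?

Weighted by volume,
salt = 38,200×36.54 + 45,900×0.19 + 22,400×59.82 + 23,800×35.97 = 1,395,828 + 8,721 + 1,339,968 + 856,086 = 3,600,603
volume = 38,200 + 45,900 + 22,400 + 23,800 = 130,300 m³
S = 3,600,603 / 130,300 = 27.633 ppt

27.6 ppt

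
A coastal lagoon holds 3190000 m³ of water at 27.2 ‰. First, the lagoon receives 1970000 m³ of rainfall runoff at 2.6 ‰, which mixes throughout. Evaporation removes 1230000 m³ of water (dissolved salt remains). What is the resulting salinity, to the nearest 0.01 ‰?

23.38 ‰

After mixing: salt = 3,190,000×27.2 + 1,970,000×2.6 = 91,890,000; volume = 5,160,000 m³
After evaporation: salt unchanged = 91,890,000; volume = 5,160,000 − 1,230,000 = 3,930,000 m³
S = 91,890,000 / 3,930,000 = 23.3817 ‰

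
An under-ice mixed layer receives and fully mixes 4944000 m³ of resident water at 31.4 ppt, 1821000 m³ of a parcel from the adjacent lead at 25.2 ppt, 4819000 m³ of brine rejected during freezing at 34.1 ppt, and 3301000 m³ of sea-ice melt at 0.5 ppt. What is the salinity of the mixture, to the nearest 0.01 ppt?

Weighted by volume,
salt = 4,944,000×31.4 + 1,821,000×25.2 + 4,819,000×34.1 + 3,301,000×0.5 = 155,241,600 + 45,889,200 + 164,327,900 + 1,650,500 = 367,109,200
volume = 4,944,000 + 1,821,000 + 4,819,000 + 3,301,000 = 14,885,000 m³
S = 367,109,200 / 14,885,000 = 24.663 ppt

24.66 ppt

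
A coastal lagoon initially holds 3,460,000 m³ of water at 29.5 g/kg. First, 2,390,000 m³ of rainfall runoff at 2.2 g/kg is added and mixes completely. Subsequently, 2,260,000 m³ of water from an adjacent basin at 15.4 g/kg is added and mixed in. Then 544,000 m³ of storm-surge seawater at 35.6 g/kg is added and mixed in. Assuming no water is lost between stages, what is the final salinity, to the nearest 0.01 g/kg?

Conserving salt mass:
Initial salt = 3,460,000×29.5 = 102,070,000
After stage 1: salt = 102,070,000 + 2,390,000×2.2 = 107,328,000; volume = 5,850,000 m³; S = 18.347 g/kg
After stage 2: salt = 107,328,000 + 2,260,000×15.4 = 142,132,000; volume = 8,110,000 m³; S = 17.526 g/kg
After stage 3: salt = 142,132,000 + 544,000×35.6 = 161,498,400; volume = 8,654,000 m³
S = 161,498,400 / 8,654,000 = 18.6617 g/kg

18.66 g/kg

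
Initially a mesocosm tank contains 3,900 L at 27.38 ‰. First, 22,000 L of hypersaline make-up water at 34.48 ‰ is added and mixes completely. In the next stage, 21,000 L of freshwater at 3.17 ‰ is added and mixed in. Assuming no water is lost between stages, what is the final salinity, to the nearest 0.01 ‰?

19.87 ‰

Mass of salt is conserved:
Initial salt = 3,900×27.38 = 106,782
After stage 1: salt = 106,782 + 22,000×34.48 = 865,342; volume = 25,900 L; S = 33.411 ‰
After stage 2: salt = 865,342 + 21,000×3.17 = 931,912; volume = 46,900 L
S = 931,912 / 46,900 = 19.8702 ‰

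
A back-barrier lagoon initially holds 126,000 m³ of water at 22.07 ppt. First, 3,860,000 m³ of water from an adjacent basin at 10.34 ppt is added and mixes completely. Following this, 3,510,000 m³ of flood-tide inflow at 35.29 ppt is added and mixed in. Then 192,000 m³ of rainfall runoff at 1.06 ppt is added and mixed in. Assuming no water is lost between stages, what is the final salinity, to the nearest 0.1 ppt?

Mass of salt is conserved:
Initial salt = 126,000×22.07 = 2,780,820
After stage 1: salt = 2,780,820 + 3,860,000×10.34 = 42,693,220; volume = 3,986,000 m³; S = 10.711 ppt
After stage 2: salt = 42,693,220 + 3,510,000×35.29 = 166,561,120; volume = 7,496,000 m³; S = 22.22 ppt
After stage 3: salt = 166,561,120 + 192,000×1.06 = 166,764,640; volume = 7,688,000 m³
S = 166,764,640 / 7,688,000 = 21.6916 ppt

21.7 ppt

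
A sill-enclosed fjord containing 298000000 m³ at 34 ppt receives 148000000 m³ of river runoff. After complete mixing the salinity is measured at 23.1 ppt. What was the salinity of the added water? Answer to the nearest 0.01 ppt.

1.15 ppt

Salt balance: 298,000,000×34 + 148,000,000×S = 446,000,000×23.1
10,132,000,000 + 148,000,000·S = 10,302,600,000
S = (10,302,600,000 − 10,132,000,000) / 148,000,000 = 1.1527 ppt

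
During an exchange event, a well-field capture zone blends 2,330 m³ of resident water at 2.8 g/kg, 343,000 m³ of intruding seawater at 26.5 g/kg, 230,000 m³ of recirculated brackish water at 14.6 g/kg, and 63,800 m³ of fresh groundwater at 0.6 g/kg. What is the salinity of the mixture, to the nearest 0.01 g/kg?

19.55 g/kg

By conservation of dissolved salt,
salt = 2,330×2.8 + 343,000×26.5 + 230,000×14.6 + 63,800×0.6 = 6,524 + 9,089,500 + 3,358,000 + 38,280 = 12,492,304
volume = 2,330 + 343,000 + 230,000 + 63,800 = 639,130 m³
S = 12,492,304 / 639,130 = 19.5458 g/kg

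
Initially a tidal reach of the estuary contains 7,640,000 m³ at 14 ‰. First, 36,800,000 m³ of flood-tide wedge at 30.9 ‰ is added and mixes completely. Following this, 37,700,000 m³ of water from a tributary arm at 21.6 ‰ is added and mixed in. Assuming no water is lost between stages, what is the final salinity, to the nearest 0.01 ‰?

Mass of salt is conserved:
Initial salt = 7,640,000×14 = 106,960,000
After stage 1: salt = 106,960,000 + 36,800,000×30.9 = 1,244,080,000; volume = 44,440,000 m³; S = 27.995 ‰
After stage 2: salt = 1,244,080,000 + 37,700,000×21.6 = 2,058,400,000; volume = 82,140,000 m³
S = 2,058,400,000 / 82,140,000 = 25.0597 ‰

25.06 ‰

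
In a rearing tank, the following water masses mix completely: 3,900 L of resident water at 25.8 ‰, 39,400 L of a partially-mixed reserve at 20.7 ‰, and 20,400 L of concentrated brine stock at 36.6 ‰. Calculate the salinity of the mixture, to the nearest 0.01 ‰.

Salt balance:
salt = 3,900×25.8 + 39,400×20.7 + 20,400×36.6 = 100,620 + 815,580 + 746,640 = 1,662,840
volume = 3,900 + 39,400 + 20,400 = 63,700 L
S = 1,662,840 / 63,700 = 26.1042 ‰

26.10 ‰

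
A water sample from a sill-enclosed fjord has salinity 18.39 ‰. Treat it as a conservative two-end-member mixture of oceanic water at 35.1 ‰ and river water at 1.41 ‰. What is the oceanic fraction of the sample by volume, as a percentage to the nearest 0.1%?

Let g be the oceanic fraction. Salt balance per unit volume:
g×35.1 + (1−g)×1.41 = 18.39
g = (18.39 − 1.41) / (35.1 − 1.41) = 16.98/33.69 = 0.504

50.4%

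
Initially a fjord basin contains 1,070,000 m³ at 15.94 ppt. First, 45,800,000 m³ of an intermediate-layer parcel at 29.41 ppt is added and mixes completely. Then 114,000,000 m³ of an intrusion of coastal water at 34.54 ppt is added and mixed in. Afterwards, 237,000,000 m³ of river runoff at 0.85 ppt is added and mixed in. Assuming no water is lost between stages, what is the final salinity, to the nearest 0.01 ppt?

13.83 ppt

Mass of salt is conserved:
Initial salt = 1,070,000×15.94 = 17,055,800
After stage 1: salt = 17,055,800 + 45,800,000×29.41 = 1,364,033,800; volume = 46,870,000 m³; S = 29.102 ppt
After stage 2: salt = 1,364,033,800 + 114,000,000×34.54 = 5,301,593,800; volume = 160,870,000 m³; S = 32.956 ppt
After stage 3: salt = 5,301,593,800 + 237,000,000×0.85 = 5,503,043,800; volume = 397,870,000 m³
S = 5,503,043,800 / 397,870,000 = 13.8313 ppt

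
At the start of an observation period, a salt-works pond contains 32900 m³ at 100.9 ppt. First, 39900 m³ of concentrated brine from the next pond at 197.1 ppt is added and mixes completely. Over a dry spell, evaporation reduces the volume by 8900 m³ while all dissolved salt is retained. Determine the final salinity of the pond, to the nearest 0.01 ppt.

175.02 ppt

After mixing: salt = 32,900×100.9 + 39,900×197.1 = 11,183,900; volume = 72,800 m³
After evaporation: salt unchanged = 11,183,900; volume = 72,800 − 8,900 = 63,900 m³
S = 11,183,900 / 63,900 = 175.0219 ppt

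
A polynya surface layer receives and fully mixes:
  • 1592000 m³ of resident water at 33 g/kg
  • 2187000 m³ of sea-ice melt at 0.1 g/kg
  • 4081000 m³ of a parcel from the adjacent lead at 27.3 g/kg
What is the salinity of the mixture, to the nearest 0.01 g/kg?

20.89 g/kg

Weighted by volume,
salt = 1,592,000×33 + 2,187,000×0.1 + 4,081,000×27.3 = 52,536,000 + 218,700 + 111,411,300 = 164,166,000
volume = 1,592,000 + 2,187,000 + 4,081,000 = 7,860,000 m³
S = 164,166,000 / 7,860,000 = 20.8863 g/kg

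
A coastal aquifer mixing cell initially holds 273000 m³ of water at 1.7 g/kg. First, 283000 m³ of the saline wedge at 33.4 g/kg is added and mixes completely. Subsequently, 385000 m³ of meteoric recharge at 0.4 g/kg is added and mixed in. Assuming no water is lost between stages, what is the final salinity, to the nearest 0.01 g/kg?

10.70 g/kg

Weighted by volume,
Initial salt = 273,000×1.7 = 464,100
After stage 1: salt = 464,100 + 283,000×33.4 = 9,916,300; volume = 556,000 m³; S = 17.835 g/kg
After stage 2: salt = 9,916,300 + 385,000×0.4 = 10,070,300; volume = 941,000 m³
S = 10,070,300 / 941,000 = 10.7017 g/kg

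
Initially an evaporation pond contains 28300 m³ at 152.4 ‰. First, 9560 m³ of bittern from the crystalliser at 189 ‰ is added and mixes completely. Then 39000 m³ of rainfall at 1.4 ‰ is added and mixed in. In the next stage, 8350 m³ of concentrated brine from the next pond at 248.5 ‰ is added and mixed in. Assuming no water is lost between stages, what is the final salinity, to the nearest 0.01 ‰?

96.81 ‰

Total salt / total volume:
Initial salt = 28,300×152.4 = 4,312,920
After stage 1: salt = 4,312,920 + 9,560×189 = 6,119,760; volume = 37,860 m³; S = 161.642 ‰
After stage 2: salt = 6,119,760 + 39,000×1.4 = 6,174,360; volume = 76,860 m³; S = 80.333 ‰
After stage 3: salt = 6,174,360 + 8,350×248.5 = 8,249,335; volume = 85,210 m³
S = 8,249,335 / 85,210 = 96.8118 ‰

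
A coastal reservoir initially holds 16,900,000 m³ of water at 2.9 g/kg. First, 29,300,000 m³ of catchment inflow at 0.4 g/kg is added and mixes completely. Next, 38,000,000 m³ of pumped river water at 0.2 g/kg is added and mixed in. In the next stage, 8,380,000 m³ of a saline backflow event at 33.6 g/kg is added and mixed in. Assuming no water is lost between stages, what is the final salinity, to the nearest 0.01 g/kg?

Mass of salt is conserved:
Initial salt = 16,900,000×2.9 = 49,010,000
After stage 1: salt = 49,010,000 + 29,300,000×0.4 = 60,730,000; volume = 46,200,000 m³; S = 1.315 g/kg
After stage 2: salt = 60,730,000 + 38,000,000×0.2 = 68,330,000; volume = 84,200,000 m³; S = 0.812 g/kg
After stage 3: salt = 68,330,000 + 8,380,000×33.6 = 349,898,000; volume = 92,580,000 m³
S = 349,898,000 / 92,580,000 = 3.7794 g/kg

3.78 g/kg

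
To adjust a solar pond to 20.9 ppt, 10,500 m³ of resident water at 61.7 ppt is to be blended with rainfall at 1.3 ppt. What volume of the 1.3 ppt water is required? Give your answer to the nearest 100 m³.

21900 m³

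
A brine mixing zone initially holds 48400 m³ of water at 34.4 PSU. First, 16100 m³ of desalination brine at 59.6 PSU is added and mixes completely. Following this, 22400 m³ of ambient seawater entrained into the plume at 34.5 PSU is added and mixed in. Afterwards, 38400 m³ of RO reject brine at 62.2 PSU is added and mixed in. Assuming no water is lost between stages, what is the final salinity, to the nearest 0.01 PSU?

46.18 PSU

Conserving salt mass:
Initial salt = 48,400×34.4 = 1,664,960
After stage 1: salt = 1,664,960 + 16,100×59.6 = 2,624,520; volume = 64,500 m³; S = 40.69 PSU
After stage 2: salt = 2,624,520 + 22,400×34.5 = 3,397,320; volume = 86,900 m³; S = 39.095 PSU
After stage 3: salt = 3,397,320 + 38,400×62.2 = 5,785,800; volume = 125,300 m³
S = 5,785,800 / 125,300 = 46.1756 PSU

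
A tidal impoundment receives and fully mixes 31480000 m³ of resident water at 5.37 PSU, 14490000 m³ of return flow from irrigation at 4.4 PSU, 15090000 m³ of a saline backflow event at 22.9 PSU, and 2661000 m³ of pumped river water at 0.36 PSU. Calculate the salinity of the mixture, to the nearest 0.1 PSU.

9.1 PSU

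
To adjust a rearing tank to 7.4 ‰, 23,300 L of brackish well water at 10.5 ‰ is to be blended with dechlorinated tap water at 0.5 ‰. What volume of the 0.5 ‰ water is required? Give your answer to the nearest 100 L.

10500 L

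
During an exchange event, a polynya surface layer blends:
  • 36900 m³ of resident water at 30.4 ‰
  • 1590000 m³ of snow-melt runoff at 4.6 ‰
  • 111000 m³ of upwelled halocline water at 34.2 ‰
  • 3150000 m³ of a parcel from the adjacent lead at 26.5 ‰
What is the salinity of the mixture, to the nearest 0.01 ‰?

19.58 ‰

Salt balance:
salt = 36,900×30.4 + 1,590,000×4.6 + 111,000×34.2 + 3,150,000×26.5 = 1,121,760 + 7,314,000 + 3,796,200 + 83,475,000 = 95,706,960
volume = 36,900 + 1,590,000 + 111,000 + 3,150,000 = 4,887,900 m³
S = 95,706,960 / 4,887,900 = 19.5804 ‰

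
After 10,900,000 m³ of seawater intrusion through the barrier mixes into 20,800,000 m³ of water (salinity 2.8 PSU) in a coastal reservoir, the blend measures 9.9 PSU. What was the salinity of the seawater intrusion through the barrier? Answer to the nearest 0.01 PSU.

23.45 PSU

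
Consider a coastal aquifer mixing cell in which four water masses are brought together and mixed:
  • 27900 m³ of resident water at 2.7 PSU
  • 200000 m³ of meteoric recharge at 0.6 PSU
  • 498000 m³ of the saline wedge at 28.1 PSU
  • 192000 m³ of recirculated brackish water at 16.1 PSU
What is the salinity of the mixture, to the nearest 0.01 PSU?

18.83 PSU

Total salt / total volume:
salt = 27,900×2.7 + 200,000×0.6 + 498,000×28.1 + 192,000×16.1 = 75,330 + 120,000 + 13,993,800 + 3,091,200 = 17,280,330
volume = 27,900 + 200,000 + 498,000 + 192,000 = 917,900 m³
S = 17,280,330 / 917,900 = 18.8259 PSU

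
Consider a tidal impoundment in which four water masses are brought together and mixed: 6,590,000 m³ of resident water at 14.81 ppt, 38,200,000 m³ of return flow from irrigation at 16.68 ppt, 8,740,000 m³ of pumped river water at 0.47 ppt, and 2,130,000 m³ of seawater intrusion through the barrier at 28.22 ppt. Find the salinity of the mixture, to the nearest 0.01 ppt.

14.35 ppt

Salt balance:
salt = 6,590,000×14.81 + 38,200,000×16.68 + 8,740,000×0.47 + 2,130,000×28.22 = 97,597,900 + 637,176,000 + 4,107,800 + 60,108,600 = 798,990,300
volume = 6,590,000 + 38,200,000 + 8,740,000 + 2,130,000 = 55,660,000 m³
S = 798,990,300 / 55,660,000 = 14.3548 ppt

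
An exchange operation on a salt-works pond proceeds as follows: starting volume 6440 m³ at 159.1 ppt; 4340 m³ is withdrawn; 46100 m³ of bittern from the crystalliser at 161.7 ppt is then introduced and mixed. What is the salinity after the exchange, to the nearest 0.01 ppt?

161.59 ppt

Remaining after removal: 2,100 m³ at 159.1 ppt (salt = 334,110)
After addition: salt = 334,110 + 46,100×161.7 = 7,788,480; volume = 48,200 m³
S = 7,788,480 / 48,200 = 161.5867 ppt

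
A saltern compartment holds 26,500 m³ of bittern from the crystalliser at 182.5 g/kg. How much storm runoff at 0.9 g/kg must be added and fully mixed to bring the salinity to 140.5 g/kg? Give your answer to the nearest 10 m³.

7970 m³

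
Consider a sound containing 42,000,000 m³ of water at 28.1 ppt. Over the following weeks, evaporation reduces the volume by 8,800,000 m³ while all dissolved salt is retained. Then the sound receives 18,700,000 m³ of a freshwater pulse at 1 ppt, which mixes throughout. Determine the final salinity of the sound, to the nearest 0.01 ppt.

After evaporation: salt = 42,000,000×28.1 = 1,180,200,000; volume = 42,000,000 − 8,800,000 = 33,200,000 m³
After mixing: salt = 1,180,200,000 + 18,700,000×1 = 1,198,900,000; volume = 33,200,000 + 18,700,000 = 51,900,000 m³
S = 1,198,900,000 / 51,900,000 = 23.1002 ppt

23.10 ppt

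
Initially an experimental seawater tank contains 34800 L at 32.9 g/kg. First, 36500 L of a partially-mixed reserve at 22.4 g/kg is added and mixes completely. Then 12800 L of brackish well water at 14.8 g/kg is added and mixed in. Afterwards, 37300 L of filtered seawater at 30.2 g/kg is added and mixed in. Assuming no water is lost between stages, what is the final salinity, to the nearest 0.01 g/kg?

27.01 g/kg

Weighted by volume,
Initial salt = 34,800×32.9 = 1,144,920
After stage 1: salt = 1,144,920 + 36,500×22.4 = 1,962,520; volume = 71,300 L; S = 27.525 g/kg
After stage 2: salt = 1,962,520 + 12,800×14.8 = 2,151,960; volume = 84,100 L; S = 25.588 g/kg
After stage 3: salt = 2,151,960 + 37,300×30.2 = 3,278,420; volume = 121,400 L
S = 3,278,420 / 121,400 = 27.0051 g/kg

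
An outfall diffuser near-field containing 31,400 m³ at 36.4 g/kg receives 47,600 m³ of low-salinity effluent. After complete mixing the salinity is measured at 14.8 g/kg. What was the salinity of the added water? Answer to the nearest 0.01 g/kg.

Salt balance: 31,400×36.4 + 47,600×S = 79,000×14.8
1,142,960 + 47,600·S = 1,169,200
S = (1,169,200 − 1,142,960) / 47,600 = 0.5513 g/kg

0.55 g/kg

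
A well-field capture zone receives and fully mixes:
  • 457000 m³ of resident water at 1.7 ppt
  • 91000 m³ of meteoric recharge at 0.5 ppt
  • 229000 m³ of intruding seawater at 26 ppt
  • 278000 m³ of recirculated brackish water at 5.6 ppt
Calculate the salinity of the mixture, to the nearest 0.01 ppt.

7.90 ppt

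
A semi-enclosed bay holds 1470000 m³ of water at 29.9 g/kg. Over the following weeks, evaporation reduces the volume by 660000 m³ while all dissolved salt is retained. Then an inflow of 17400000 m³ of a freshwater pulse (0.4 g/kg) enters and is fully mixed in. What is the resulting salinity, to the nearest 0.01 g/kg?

2.80 g/kg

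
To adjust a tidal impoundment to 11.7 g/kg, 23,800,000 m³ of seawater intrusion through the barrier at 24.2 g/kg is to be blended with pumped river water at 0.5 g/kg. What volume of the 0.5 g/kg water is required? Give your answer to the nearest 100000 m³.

Salt balance: 23,800,000×24.2 + V×0.5 = (23,800,000+V)×11.7
575,960,000 + 0.5V = 278,460,000 + 11.7V
297,500,000 = 11.2V
V = 26,562,500 m³

26600000 m³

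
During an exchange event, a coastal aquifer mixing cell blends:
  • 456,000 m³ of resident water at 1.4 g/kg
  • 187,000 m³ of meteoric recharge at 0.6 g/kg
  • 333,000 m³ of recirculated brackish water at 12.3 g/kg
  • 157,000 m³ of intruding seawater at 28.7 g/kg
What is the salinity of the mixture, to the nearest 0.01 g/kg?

8.25 g/kg

Mass of salt is conserved:
salt = 456,000×1.4 + 187,000×0.6 + 333,000×12.3 + 157,000×28.7 = 638,400 + 112,200 + 4,095,900 + 4,505,900 = 9,352,400
volume = 456,000 + 187,000 + 333,000 + 157,000 = 1,133,000 m³
S = 9,352,400 / 1,133,000 = 8.2545 g/kg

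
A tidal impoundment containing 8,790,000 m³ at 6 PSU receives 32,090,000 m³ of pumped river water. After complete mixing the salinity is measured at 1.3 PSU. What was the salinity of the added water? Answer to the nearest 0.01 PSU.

Salt balance: 8,790,000×6 + 32,090,000×S = 40,880,000×1.3
52,740,000 + 32,090,000·S = 53,144,000
S = (53,144,000 − 52,740,000) / 32,090,000 = 0.0126 PSU

0.01 PSU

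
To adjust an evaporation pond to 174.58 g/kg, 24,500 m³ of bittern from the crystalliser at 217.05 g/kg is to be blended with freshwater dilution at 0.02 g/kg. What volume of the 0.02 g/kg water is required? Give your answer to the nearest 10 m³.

5960 m³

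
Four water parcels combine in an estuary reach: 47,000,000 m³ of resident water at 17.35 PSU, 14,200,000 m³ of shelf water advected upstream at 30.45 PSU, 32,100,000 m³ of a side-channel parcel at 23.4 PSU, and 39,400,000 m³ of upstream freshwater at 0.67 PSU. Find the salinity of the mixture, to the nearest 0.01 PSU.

15.26 PSU

Total salt / total volume:
salt = 47,000,000×17.35 + 14,200,000×30.45 + 32,100,000×23.4 + 39,400,000×0.67 = 815,450,000 + 432,390,000 + 751,140,000 + 26,398,000 = 2,025,378,000
volume = 47,000,000 + 14,200,000 + 32,100,000 + 39,400,000 = 132,700,000 m³
S = 2,025,378,000 / 132,700,000 = 15.2628 PSU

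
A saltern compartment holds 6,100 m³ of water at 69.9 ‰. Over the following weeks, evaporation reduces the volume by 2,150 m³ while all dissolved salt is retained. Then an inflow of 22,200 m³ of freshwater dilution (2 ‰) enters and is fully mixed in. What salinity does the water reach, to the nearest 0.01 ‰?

After evaporation: salt = 6,100×69.9 = 426,390; volume = 6,100 − 2,150 = 3,950 m³
After mixing: salt = 426,390 + 22,200×2 = 470,790; volume = 3,950 + 22,200 = 26,150 m³
S = 470,790 / 26,150 = 18.0034 ‰

18.00 ‰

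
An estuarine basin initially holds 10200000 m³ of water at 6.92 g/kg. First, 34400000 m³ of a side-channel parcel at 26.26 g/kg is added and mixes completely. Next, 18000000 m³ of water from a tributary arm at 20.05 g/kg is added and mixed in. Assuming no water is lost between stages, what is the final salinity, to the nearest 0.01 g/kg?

21.32 g/kg

Weighted by volume,
Initial salt = 10,200,000×6.92 = 70,584,000
After stage 1: salt = 70,584,000 + 34,400,000×26.26 = 973,928,000; volume = 44,600,000 m³; S = 21.837 g/kg
After stage 2: salt = 973,928,000 + 18,000,000×20.05 = 1,334,828,000; volume = 62,600,000 m³
S = 1,334,828,000 / 62,600,000 = 21.3231 g/kg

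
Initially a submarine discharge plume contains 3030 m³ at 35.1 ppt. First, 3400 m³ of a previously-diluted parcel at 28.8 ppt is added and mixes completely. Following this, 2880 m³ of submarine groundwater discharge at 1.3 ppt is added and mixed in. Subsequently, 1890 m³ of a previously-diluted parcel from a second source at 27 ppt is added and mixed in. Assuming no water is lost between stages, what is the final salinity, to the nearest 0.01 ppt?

Total salt / total volume:
Initial salt = 3,030×35.1 = 106,353
After stage 1: salt = 106,353 + 3,400×28.8 = 204,273; volume = 6,430 m³; S = 31.769 ppt
After stage 2: salt = 204,273 + 2,880×1.3 = 208,017; volume = 9,310 m³; S = 22.343 ppt
After stage 3: salt = 208,017 + 1,890×27 = 259,047; volume = 11,200 m³
S = 259,047 / 11,200 = 23.1292 ppt

23.13 ppt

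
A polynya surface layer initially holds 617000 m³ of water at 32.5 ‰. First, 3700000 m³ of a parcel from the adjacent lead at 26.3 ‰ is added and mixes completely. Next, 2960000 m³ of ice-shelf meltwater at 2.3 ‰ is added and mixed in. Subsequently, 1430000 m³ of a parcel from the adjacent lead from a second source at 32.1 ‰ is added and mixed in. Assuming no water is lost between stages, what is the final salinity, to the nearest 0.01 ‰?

Conserving salt mass:
Initial salt = 617,000×32.5 = 20,052,500
After stage 1: salt = 20,052,500 + 3,700,000×26.3 = 117,362,500; volume = 4,317,000 m³; S = 27.186 ‰
After stage 2: salt = 117,362,500 + 2,960,000×2.3 = 124,170,500; volume = 7,277,000 m³; S = 17.063 ‰
After stage 3: salt = 124,170,500 + 1,430,000×32.1 = 170,073,500; volume = 8,707,000 m³
S = 170,073,500 / 8,707,000 = 19.533 ‰

19.53 ‰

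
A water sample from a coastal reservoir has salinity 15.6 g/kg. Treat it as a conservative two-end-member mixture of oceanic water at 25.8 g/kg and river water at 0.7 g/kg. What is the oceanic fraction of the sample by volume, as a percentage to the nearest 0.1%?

Let g be the oceanic fraction. Salt balance per unit volume:
g×25.8 + (1−g)×0.7 = 15.6
g = (15.6 − 0.7) / (25.8 − 0.7) = 14.9/25.1 = 0.5936

59.4%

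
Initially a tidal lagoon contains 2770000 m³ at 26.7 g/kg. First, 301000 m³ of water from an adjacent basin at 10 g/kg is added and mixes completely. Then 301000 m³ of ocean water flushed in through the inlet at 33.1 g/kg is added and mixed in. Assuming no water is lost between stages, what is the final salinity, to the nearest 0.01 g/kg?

Total salt / total volume:
Initial salt = 2,770,000×26.7 = 73,959,000
After stage 1: salt = 73,959,000 + 301,000×10 = 76,969,000; volume = 3,071,000 m³; S = 25.063 g/kg
After stage 2: salt = 76,969,000 + 301,000×33.1 = 86,932,100; volume = 3,372,000 m³
S = 86,932,100 / 3,372,000 = 25.7806 g/kg

25.78 g/kg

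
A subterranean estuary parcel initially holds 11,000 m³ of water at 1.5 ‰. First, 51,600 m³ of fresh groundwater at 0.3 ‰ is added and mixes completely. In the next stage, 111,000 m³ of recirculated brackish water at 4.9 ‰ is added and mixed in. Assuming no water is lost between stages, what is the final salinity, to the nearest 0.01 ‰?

3.32 ‰

Salt balance:
Initial salt = 11,000×1.5 = 16,500
After stage 1: salt = 16,500 + 51,600×0.3 = 31,980; volume = 62,600 m³; S = 0.511 ‰
After stage 2: salt = 31,980 + 111,000×4.9 = 575,880; volume = 173,600 m³
S = 575,880 / 173,600 = 3.3173 ‰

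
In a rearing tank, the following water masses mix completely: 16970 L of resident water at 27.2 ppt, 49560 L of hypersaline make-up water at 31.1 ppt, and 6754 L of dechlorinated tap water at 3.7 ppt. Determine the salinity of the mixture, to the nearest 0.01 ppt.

27.67 ppt

Total salt / total volume:
salt = 16,970×27.2 + 49,560×31.1 + 6,754×3.7 = 461,584 + 1,541,316 + 24,989.8 = 2,027,889.8
volume = 16,970 + 49,560 + 6,754 = 73,284 L
S = 2,027,889.8 / 73,284 = 27.6717 ppt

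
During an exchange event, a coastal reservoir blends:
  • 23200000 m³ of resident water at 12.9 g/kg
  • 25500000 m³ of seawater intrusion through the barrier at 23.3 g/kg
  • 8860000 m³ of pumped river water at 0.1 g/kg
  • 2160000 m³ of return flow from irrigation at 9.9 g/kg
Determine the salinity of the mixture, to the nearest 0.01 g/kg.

15.33 g/kg

Total salt / total volume:
salt = 23,200,000×12.9 + 25,500,000×23.3 + 8,860,000×0.1 + 2,160,000×9.9 = 299,280,000 + 594,150,000 + 886,000 + 21,384,000 = 915,700,000
volume = 23,200,000 + 25,500,000 + 8,860,000 + 2,160,000 = 59,720,000 m³
S = 915,700,000 / 59,720,000 = 15.3332 g/kg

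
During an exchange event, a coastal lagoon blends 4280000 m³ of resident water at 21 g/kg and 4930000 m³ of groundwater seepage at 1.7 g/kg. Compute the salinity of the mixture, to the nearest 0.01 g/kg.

Mass of salt is conserved:
salt = 4,280,000×21 + 4,930,000×1.7 = 89,880,000 + 8,381,000 = 98,261,000
volume = 4,280,000 + 4,930,000 = 9,210,000 m³
S = 98,261,000 / 9,210,000 = 10.6689 g/kg

10.67 g/kg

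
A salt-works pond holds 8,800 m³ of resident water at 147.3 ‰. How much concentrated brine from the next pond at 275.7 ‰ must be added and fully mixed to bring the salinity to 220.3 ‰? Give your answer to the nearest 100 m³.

Salt balance: 8,800×147.3 + V×275.7 = (8,800+V)×220.3
1,296,240 + 275.7V = 1,938,640 + 220.3V
642,400 = 55.4V
V = 11,595.67 m³

11600 m³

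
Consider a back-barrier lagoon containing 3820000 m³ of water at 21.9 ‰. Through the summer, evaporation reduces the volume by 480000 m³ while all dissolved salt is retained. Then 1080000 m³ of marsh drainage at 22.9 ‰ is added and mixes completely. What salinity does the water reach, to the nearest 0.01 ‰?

After evaporation: salt = 3,820,000×21.9 = 83,658,000; volume = 3,820,000 − 480,000 = 3,340,000 m³
After mixing: salt = 83,658,000 + 1,080,000×22.9 = 108,390,000; volume = 3,340,000 + 1,080,000 = 4,420,000 m³
S = 108,390,000 / 4,420,000 = 24.5226 ‰

24.52 ‰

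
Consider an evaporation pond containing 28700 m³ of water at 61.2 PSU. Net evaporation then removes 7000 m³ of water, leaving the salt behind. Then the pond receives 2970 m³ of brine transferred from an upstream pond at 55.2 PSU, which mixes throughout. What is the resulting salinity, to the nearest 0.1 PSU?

After evaporation: salt = 28,700×61.2 = 1,756,440; volume = 28,700 − 7,000 = 21,700 m³
After mixing: salt = 1,756,440 + 2,970×55.2 = 1,920,384; volume = 21,700 + 2,970 = 24,670 m³
S = 1,920,384 / 24,670 = 77.8429 PSU

77.8 PSU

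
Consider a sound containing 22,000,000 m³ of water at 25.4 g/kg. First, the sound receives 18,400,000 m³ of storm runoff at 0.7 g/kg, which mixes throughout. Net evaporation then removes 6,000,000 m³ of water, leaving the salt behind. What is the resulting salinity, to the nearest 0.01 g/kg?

16.62 g/kg

After mixing: salt = 22,000,000×25.4 + 18,400,000×0.7 = 571,680,000; volume = 40,400,000 m³
After evaporation: salt unchanged = 571,680,000; volume = 40,400,000 − 6,000,000 = 34,400,000 m³
S = 571,680,000 / 34,400,000 = 16.6186 g/kg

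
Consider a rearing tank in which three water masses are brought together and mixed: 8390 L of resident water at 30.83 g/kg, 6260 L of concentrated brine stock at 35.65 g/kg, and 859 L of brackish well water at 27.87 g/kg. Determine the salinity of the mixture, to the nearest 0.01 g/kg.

32.61 g/kg

Salt balance:
salt = 8,390×30.83 + 6,260×35.65 + 859×27.87 = 258,663.7 + 223,169 + 23,940.33 = 505,773.03
volume = 8,390 + 6,260 + 859 = 15,509 L
S = 505,773.03 / 15,509 = 32.6116 g/kg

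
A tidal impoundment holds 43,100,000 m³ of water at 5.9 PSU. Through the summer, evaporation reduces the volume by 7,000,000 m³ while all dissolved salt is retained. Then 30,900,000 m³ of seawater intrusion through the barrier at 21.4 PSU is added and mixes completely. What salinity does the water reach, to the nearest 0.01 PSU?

After evaporation: salt = 43,100,000×5.9 = 254,290,000; volume = 43,100,000 − 7,000,000 = 36,100,000 m³
After mixing: salt = 254,290,000 + 30,900,000×21.4 = 915,550,000; volume = 36,100,000 + 30,900,000 = 67,000,000 m³
S = 915,550,000 / 67,000,000 = 13.6649 PSU

13.66 PSU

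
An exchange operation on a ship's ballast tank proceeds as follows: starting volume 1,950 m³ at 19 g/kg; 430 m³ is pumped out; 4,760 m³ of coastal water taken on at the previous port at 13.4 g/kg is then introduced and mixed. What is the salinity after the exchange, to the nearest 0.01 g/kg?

14.76 g/kg

Remaining after removal: 1,520 m³ at 19 g/kg (salt = 28,880)
After addition: salt = 28,880 + 4,760×13.4 = 92,664; volume = 6,280 m³
S = 92,664 / 6,280 = 14.7554 g/kg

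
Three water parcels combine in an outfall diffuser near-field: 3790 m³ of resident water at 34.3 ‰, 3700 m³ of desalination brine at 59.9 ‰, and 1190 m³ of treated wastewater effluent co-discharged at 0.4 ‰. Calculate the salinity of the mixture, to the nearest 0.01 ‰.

40.56 ‰

Total salt / total volume:
salt = 3,790×34.3 + 3,700×59.9 + 1,190×0.4 = 129,997 + 221,630 + 476 = 352,103
volume = 3,790 + 3,700 + 1,190 = 8,680 m³
S = 352,103 / 8,680 = 40.5649 ‰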